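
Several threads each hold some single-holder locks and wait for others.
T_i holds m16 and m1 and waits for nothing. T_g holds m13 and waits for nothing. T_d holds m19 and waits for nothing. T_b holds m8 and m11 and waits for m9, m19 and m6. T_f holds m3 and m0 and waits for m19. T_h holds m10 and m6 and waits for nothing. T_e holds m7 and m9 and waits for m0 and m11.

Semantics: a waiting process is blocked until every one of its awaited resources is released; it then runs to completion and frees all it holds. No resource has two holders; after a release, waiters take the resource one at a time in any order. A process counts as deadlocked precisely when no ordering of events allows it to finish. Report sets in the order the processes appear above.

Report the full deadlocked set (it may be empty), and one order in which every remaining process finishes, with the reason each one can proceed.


Deadlocked set: T_b and T_e.
Key observation: the loop T_b -> T_e -> T_b blocks itself forever; no other process is dragged down with it.
One completion order for the rest: T_g, T_d, T_f, T_h, T_i.
Walking it through:
  run T_g (it waits on nothing); releases m13
  run T_d (it waits on nothing); releases m19
  run T_f (all its waits — m19 — are resolved); releases m3 and m0
  run T_h (it waits on nothing); releases m10 and m6
  run T_i (it waits on nothing); releases m16 and m1


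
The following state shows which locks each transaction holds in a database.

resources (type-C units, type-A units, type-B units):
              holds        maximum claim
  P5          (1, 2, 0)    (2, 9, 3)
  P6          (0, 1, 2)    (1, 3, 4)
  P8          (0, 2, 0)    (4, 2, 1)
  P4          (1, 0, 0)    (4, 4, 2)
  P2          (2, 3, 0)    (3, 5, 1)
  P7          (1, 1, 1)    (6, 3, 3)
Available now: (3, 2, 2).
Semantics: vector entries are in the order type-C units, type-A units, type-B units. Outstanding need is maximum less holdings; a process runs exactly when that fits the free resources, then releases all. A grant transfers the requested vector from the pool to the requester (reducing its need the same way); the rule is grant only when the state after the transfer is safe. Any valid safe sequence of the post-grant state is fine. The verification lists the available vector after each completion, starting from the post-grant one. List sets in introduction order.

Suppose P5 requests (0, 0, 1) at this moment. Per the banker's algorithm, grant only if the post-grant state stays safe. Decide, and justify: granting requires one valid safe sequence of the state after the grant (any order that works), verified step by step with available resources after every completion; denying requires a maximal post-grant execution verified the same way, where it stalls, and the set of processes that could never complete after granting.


DENY: after the grant no complete ordering would exist.
Key observation: even finishing P2, P8 leaves just (5, 7, 1) free — too little type-B units for any of the remaining processes.
Pretend the grant happened; the run P2, P8 goes as far as possible. Verifying each step:
  pool = (3, 2, 1)
  P2: need (1, 2, 1) fits (3, 2, 1); releases (2, 3, 0), pool now (5, 5, 1)
  P8: need (4, 0, 1) fits (5, 5, 1); releases (0, 2, 0), pool now (5, 7, 1)
  blocked: P5 wants (1, 7, 2), pool (5, 7, 1) — not enough type-B units
  blocked: P6 wants (1, 2, 2), pool (5, 7, 1) — not enough type-B units
  blocked: P4 wants (3, 4, 2), pool (5, 7, 1) — not enough type-B units
  blocked: P7 wants (5, 2, 2), pool (5, 7, 1) — not enough type-B units
Had the request been granted, P5, P6, P4 and P7 could never finish.


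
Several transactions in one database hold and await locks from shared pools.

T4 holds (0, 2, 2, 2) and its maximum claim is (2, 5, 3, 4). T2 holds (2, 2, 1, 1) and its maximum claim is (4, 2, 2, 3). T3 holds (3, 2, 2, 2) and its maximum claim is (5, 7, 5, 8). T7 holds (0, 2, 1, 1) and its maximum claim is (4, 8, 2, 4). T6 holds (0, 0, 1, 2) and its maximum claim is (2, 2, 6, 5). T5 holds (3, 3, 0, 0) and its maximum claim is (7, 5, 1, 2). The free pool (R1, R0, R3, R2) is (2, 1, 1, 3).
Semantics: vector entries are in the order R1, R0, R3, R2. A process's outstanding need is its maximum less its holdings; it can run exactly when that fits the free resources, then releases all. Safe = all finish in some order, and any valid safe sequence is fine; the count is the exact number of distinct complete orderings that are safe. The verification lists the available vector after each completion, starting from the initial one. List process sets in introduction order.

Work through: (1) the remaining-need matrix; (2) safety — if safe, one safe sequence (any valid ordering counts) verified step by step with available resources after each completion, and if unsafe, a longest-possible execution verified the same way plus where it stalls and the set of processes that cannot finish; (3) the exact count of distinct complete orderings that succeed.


(1) Remaining need (order R1, R0, R3, R2):
  T4: (2, 3, 1, 2)
  T2: (2, 0, 1, 2)
  T3: (2, 5, 3, 6)
  T7: (4, 6, 1, 3)
  T6: (2, 2, 5, 3)
  T5: (4, 2, 1, 2)
(2) The state is SAFE; one workable sequence: T2, T4, T5, T7, T6, T3.
Key observation: at T2 the run first touches a limit — (2, 0, 1, 2) against (2, 1, 1, 3), exact on a resource it actually requests.
Walking it through:
  pool = (2, 1, 1, 3)
  T2: need (2, 0, 1, 2) fits (2, 1, 1, 3); releases (2, 2, 1, 1), pool now (4, 3, 2, 4)
  T4: need (2, 3, 1, 2) fits (4, 3, 2, 4); releases (0, 2, 2, 2), pool now (4, 5, 4, 6)
  T5: need (4, 2, 1, 2) fits (4, 5, 4, 6); releases (3, 3, 0, 0), pool now (7, 8, 4, 6)
  T7: need (4, 6, 1, 3) fits (7, 8, 4, 6); releases (0, 2, 1, 1), pool now (7, 10, 5, 7)
  T6: need (2, 2, 5, 3) fits (7, 10, 5, 7); releases (0, 0, 1, 2), pool now (7, 10, 6, 9)
  T3: need (2, 5, 3, 6) fits (7, 10, 6, 9); releases (3, 2, 2, 2), pool now (10, 12, 8, 11)
(3) Precisely 16 of the possible complete orderings are safe sequences.


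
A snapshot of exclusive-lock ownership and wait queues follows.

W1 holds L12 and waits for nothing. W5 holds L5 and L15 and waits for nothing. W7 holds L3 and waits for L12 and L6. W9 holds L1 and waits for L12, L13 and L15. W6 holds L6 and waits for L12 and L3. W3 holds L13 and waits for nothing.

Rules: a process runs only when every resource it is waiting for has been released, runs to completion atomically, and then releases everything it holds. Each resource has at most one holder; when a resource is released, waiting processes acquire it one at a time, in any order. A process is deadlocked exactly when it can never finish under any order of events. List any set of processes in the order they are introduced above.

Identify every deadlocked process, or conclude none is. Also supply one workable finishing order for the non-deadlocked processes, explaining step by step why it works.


Deadlocked: W7 and W6.
Key observation: the waits loop around W7 -> W6 -> W7 with no way out; no other process is dragged down with it.
The rest can finish in the order W1, W5, W3, W9.
Step-by-step check:
  W1 waits on nothing -> runs at once and releases L12
  W5 waits on nothing -> runs at once and releases L5 and L15
  W3 waits on nothing -> runs at once and releases L13
  run W9 (all its waits — L12, L13 and L15 — are resolved); releases L1


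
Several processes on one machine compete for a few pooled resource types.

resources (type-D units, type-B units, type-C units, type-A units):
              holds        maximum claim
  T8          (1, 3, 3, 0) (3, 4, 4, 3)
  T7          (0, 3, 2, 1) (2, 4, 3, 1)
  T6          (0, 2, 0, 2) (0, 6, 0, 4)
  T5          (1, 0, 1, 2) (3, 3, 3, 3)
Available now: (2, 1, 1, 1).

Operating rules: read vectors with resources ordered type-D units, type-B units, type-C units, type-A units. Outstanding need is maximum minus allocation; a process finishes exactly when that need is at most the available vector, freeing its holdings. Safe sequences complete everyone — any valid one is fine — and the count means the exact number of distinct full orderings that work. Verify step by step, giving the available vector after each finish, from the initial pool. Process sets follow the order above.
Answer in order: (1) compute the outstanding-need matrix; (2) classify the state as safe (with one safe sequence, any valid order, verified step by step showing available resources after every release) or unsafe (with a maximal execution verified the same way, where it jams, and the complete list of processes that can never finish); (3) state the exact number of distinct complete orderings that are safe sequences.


(1) Remaining need (order type-D units, type-B units, type-C units, type-A units):
  T8: (2, 1, 1, 3)
  T7: (2, 1, 1, 0)
  T6: (0, 4, 0, 2)
  T5: (2, 3, 2, 1)
(2) SAFE. One safe sequence: T7, T5, T6, T8.
Key observation: reading the order forward, T7 is the first process whose need (2, 1, 1, 0) meets the free pool (2, 1, 1, 1) exactly on a resource it requests.
Step-by-step check:
  pool = (2, 1, 1, 1)
  T7: need (2, 1, 1, 0) fits (2, 1, 1, 1); releases (0, 3, 2, 1), pool now (2, 4, 3, 2)
  T5: need (2, 3, 2, 1) fits (2, 4, 3, 2); releases (1, 0, 1, 2), pool now (3, 4, 4, 4)
  T6: need (0, 4, 0, 2) fits (3, 4, 4, 4); releases (0, 2, 0, 2), pool now (3, 6, 4, 6)
  T8: need (2, 1, 1, 3) fits (3, 6, 4, 6); releases (1, 3, 3, 0), pool now (4, 9, 7, 6)
(3) Exactly 4 of the possible complete orderings are safe sequences.


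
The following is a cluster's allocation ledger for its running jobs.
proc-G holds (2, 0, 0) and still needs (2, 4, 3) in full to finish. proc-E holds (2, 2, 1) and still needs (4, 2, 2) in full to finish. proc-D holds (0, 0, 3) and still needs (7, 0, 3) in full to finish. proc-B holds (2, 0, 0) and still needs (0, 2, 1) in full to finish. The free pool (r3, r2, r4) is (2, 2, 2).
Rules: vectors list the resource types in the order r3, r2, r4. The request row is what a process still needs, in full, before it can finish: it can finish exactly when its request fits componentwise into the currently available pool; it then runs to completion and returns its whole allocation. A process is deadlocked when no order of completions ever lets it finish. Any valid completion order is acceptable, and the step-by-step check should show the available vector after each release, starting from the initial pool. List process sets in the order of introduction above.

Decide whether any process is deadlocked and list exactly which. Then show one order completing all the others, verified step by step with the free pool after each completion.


The deadlocked set is empty.
Key observation: proc-B can run right away; the returned allocation unlocks the remaining processes in turn.
A valid finishing order for the others: proc-B, proc-E, proc-G, proc-D. Verifying each step:
  pool = (2, 2, 2)
  run proc-B (needs (0, 2, 1), free (2, 2, 2)); after release of (2, 0, 0) the pool is (4, 2, 2)
  run proc-E (needs (4, 2, 2), free (4, 2, 2)); after release of (2, 2, 1) the pool is (6, 4, 3)
  run proc-G (needs (2, 4, 3), free (6, 4, 3)); after release of (2, 0, 0) the pool is (8, 4, 3)
  run proc-D (needs (7, 0, 3), free (8, 4, 3)); after release of (0, 0, 3) the pool is (8, 4, 6)


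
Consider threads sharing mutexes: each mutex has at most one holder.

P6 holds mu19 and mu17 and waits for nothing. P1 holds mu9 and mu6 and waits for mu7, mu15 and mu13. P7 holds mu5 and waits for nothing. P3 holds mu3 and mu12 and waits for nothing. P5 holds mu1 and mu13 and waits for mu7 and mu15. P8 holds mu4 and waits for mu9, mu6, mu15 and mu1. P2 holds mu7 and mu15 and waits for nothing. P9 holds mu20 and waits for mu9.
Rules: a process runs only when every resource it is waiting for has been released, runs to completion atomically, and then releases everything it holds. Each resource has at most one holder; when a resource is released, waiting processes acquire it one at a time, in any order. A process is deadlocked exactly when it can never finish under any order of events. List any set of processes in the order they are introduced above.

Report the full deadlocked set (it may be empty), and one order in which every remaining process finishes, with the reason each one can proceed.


Nothing here is deadlocked.
Key observation: no waiting chain loops back on itself — every chain ends at a process that waits on nothing, so everyone eventually runs.
One completion order for the rest: P2, P5, P1, P6, P9, P8, P7, P3.
Step-by-step check:
  P2: no waits; runs immediately, freeing mu7 and mu15
  P5 waits on mu7 and mu15 — all released -> runs and releases mu1 and mu13
  P1 waits on mu7, mu15 and mu13 — all released -> runs and releases mu9 and mu6
  P6: no waits; runs immediately, freeing mu19 and mu17
  P9 waits on mu9 — all released -> runs and releases mu20
  P8 waits on mu9, mu6, mu15 and mu1 — all released -> runs and releases mu4
  P7: no waits; runs immediately, freeing mu5
  P3: no waits; runs immediately, freeing mu3 and mu12


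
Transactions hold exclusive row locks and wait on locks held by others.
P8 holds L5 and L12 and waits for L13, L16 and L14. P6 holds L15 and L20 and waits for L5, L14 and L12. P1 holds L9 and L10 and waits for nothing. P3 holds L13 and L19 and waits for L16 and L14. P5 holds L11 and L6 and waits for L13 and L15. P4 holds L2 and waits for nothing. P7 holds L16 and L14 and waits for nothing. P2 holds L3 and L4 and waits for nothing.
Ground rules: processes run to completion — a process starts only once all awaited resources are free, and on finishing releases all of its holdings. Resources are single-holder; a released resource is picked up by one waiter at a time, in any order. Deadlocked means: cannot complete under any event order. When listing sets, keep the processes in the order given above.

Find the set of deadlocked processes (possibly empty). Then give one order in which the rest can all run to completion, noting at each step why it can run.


Nothing here is deadlocked.
Key observation: no waiting chain loops back on itself — every chain ends at a process that waits on nothing, so everyone eventually runs.
The rest can finish in the order P7, P1, P3, P8, P4, P2, P6, P5.
Check, step by step:
  P7 waits on nothing -> runs at once and releases L16 and L14
  P1 waits on nothing -> runs at once and releases L9 and L10
  run P3 (all its waits — L16 and L14 — are resolved); releases L13 and L19
  run P8 (all its waits — L13, L16 and L14 — are resolved); releases L5 and L12
  P4 waits on nothing -> runs at once and releases L2
  P2 waits on nothing -> runs at once and releases L3 and L4
  run P6 (all its waits — L5, L14 and L12 — are resolved); releases L15 and L20
  run P5 (all its waits — L13 and L15 — are resolved); releases L11 and L6


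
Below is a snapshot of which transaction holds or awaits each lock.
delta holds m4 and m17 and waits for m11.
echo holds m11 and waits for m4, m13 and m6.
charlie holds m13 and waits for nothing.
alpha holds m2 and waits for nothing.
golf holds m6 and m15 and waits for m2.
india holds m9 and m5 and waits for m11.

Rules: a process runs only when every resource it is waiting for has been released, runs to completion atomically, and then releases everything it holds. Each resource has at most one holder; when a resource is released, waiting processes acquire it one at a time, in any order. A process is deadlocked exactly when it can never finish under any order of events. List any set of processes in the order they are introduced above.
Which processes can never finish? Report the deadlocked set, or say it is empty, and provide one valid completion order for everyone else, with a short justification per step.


The deadlocked set is delta, echo and india.
Key observation: the loop delta -> echo -> delta blocks itself forever; india waits into the deadlock from upstream.
The rest can finish in the order alpha, charlie, golf.
Check, step by step:
  alpha: no waits; runs immediately, freeing m2
  charlie: no waits; runs immediately, freeing m13
  golf waits on m2 — all released -> runs and releases m6 and m15


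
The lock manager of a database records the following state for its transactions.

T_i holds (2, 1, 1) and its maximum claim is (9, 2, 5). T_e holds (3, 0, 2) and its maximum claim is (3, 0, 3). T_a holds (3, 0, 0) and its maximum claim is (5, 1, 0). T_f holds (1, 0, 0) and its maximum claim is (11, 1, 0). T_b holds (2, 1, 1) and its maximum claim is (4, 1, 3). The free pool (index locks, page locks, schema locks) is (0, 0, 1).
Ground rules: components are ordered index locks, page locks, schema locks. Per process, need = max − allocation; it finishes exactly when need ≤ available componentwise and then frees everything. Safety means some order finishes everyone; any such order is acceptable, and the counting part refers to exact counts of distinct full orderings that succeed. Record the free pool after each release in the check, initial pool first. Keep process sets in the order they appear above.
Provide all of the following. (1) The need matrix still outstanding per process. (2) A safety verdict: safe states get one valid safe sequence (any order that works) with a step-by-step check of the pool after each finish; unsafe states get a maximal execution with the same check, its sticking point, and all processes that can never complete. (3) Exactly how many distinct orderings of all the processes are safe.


(1) Outstanding need per process (order index locks, page locks, schema locks):
  T_i: (7, 1, 4)
  T_e: (0, 0, 1)
  T_a: (2, 1, 0)
  T_f: (10, 1, 0)
  T_b: (2, 0, 2)
(2) SAFE. One safe sequence: T_e, T_b, T_a, T_i, T_f.
Key observation: the order's first zero-slack moment is T_e ((0, 0, 1) needed, (0, 0, 1) free — a requested resource with nothing to spare).
Walking it through:
  pool = (0, 0, 1)
  run T_e (needs (0, 0, 1), free (0, 0, 1)); after release of (3, 0, 2) the pool is (3, 0, 3)
  run T_b (needs (2, 0, 2), free (3, 0, 3)); after release of (2, 1, 1) the pool is (5, 1, 4)
  run T_a (needs (2, 1, 0), free (5, 1, 4)); after release of (3, 0, 0) the pool is (8, 1, 4)
  run T_i (needs (7, 1, 4), free (8, 1, 4)); after release of (2, 1, 1) the pool is (10, 2, 5)
  run T_f (needs (10, 1, 0), free (10, 2, 5)); after release of (1, 0, 0) the pool is (11, 2, 5)
(3) Exactly 1 of the possible complete orderings is a safe sequence.


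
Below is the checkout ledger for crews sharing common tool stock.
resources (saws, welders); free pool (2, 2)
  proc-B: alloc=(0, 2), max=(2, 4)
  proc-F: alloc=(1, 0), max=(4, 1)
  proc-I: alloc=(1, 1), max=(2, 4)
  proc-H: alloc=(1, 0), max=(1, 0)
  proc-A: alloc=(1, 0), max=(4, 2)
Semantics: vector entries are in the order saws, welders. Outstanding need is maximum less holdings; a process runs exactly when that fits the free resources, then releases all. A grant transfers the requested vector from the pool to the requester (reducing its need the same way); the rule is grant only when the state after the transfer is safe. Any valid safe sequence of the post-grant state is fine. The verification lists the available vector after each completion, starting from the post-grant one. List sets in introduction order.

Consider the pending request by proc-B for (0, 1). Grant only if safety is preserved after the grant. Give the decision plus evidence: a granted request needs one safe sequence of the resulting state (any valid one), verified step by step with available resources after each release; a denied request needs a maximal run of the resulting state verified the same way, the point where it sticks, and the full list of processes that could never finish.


GRANT: granting preserves safety; a valid post-grant sequence is proc-B, proc-I, proc-F, proc-A, proc-H.
Key observation: granting shrinks the pool to (2, 1), yet proc-B still fits and the chain goes through.
Verifying the post-grant state step by step:
  pool = (2, 1)
  proc-B needs (2, 1) <= (2, 1) -> finishes; pool += (0, 3) = (2, 4)
  proc-I needs (1, 3) <= (2, 4) -> finishes; pool += (1, 1) = (3, 5)
  proc-F needs (3, 1) <= (3, 5) -> finishes; pool += (1, 0) = (4, 5)
  proc-A needs (3, 2) <= (4, 5) -> finishes; pool += (1, 0) = (5, 5)
  proc-H needs (0, 0) <= (5, 5) -> finishes; pool += (1, 0) = (6, 5)


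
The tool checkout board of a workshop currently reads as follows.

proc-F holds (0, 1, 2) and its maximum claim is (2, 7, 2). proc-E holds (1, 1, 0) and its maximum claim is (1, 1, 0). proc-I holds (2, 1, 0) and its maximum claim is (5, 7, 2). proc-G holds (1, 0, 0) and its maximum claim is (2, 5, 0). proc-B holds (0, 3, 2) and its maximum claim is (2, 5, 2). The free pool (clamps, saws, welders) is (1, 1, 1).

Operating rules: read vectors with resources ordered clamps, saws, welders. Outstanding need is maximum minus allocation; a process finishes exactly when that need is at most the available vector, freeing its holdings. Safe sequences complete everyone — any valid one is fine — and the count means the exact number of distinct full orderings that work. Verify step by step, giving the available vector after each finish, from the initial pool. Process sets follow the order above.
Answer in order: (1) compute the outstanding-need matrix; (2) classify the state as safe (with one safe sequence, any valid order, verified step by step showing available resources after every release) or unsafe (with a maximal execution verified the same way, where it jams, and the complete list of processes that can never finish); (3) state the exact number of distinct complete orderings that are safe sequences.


(1) Outstanding need per process (order clamps, saws, welders):
  proc-F: (2, 6, 0)
  proc-E: (0, 0, 0)
  proc-I: (3, 6, 2)
  proc-G: (1, 5, 0)
  proc-B: (2, 2, 0)
(2) UNSAFE — no complete ordering exists.
Key observation: the wall is saws: completing proc-E, proc-B, proc-G brings the pool only to (3, 5, 3), and all the rest need more.
A maximal execution: proc-E, proc-B, proc-G — then nothing else fits. Step-by-step check:
  pool = (1, 1, 1)
  proc-E: need (0, 0, 0) fits (1, 1, 1); releases (1, 1, 0), pool now (2, 2, 1)
  proc-B: need (2, 2, 0) fits (2, 2, 1); releases (0, 3, 2), pool now (2, 5, 3)
  proc-G: need (1, 5, 0) fits (2, 5, 3); releases (1, 0, 0), pool now (3, 5, 3)
  proc-F cannot run: need (2, 6, 0) vs free (3, 5, 3) (insufficient saws)
  proc-I cannot run: need (3, 6, 2) vs free (3, 5, 3) (insufficient saws)
Never able to finish: proc-F and proc-I.
(3) The exact count: 0 of the possible complete orderings are safe sequences.


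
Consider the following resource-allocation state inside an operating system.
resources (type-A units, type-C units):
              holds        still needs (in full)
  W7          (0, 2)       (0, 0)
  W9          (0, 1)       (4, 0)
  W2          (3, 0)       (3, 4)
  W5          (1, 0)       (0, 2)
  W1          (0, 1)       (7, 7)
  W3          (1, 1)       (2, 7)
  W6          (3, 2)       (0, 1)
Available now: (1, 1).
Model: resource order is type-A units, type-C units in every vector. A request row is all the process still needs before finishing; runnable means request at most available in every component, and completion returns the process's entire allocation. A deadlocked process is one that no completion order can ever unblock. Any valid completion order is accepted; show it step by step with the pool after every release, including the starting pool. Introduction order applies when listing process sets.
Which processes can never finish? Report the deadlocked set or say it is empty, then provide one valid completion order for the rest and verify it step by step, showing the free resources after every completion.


Deadlocked: W1 and W3.
Key observation: once W6, W7, W2, W5, W9 finish, the pool peaks at (8, 6) — and every remaining process still needs more type-C units than that.
One completion order for the rest: W6, W7, W2, W5, W9. Walking it through:
  pool = (1, 1)
  run W6 (needs (0, 1), free (1, 1)); after release of (3, 2) the pool is (4, 3)
  run W7 (needs (0, 0), free (4, 3)); after release of (0, 2) the pool is (4, 5)
  run W2 (needs (3, 4), free (4, 5)); after release of (3, 0) the pool is (7, 5)
  run W5 (needs (0, 2), free (7, 5)); after release of (1, 0) the pool is (8, 5)
  run W9 (needs (4, 0), free (8, 5)); after release of (0, 1) the pool is (8, 6)
The blocked processes can never fit:
  W1 still needs (7, 7) but only (8, 6) is free — short on type-C units
  W3 still needs (2, 7) but only (8, 6) is free — short on type-C units


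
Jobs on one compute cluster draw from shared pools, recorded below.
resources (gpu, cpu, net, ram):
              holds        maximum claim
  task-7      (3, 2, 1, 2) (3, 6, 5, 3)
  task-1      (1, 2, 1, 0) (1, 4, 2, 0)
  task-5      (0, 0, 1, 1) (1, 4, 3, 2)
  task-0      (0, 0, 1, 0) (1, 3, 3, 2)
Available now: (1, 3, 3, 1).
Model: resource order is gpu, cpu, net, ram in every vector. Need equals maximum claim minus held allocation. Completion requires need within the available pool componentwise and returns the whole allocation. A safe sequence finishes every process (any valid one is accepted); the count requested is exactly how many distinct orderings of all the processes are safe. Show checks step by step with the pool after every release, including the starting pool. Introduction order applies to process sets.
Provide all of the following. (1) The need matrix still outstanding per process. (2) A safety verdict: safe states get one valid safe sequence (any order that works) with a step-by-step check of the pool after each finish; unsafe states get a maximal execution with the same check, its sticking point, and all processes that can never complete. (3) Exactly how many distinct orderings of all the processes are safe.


(1) Remaining need (order gpu, cpu, net, ram):
  task-7: (0, 4, 4, 1)
  task-1: (0, 2, 1, 0)
  task-5: (1, 4, 2, 1)
  task-0: (1, 3, 2, 2)
(2) SAFE — a valid safe sequence is task-1, task-7, task-5, task-0.
Key observation: reading the order forward, task-7 is the first process whose need (0, 4, 4, 1) meets the free pool (2, 5, 4, 1) exactly on a resource it requests.
Walking it through:
  pool = (1, 3, 3, 1)
  task-1 needs (0, 2, 1, 0) <= (1, 3, 3, 1) -> finishes; pool += (1, 2, 1, 0) = (2, 5, 4, 1)
  task-7 needs (0, 4, 4, 1) <= (2, 5, 4, 1) -> finishes; pool += (3, 2, 1, 2) = (5, 7, 5, 3)
  task-5 needs (1, 4, 2, 1) <= (5, 7, 5, 3) -> finishes; pool += (0, 0, 1, 1) = (5, 7, 6, 4)
  task-0 needs (1, 3, 2, 2) <= (5, 7, 6, 4) -> finishes; pool += (0, 0, 1, 0) = (5, 7, 7, 4)
(3) Precisely 4 of the possible complete orderings are safe sequences.


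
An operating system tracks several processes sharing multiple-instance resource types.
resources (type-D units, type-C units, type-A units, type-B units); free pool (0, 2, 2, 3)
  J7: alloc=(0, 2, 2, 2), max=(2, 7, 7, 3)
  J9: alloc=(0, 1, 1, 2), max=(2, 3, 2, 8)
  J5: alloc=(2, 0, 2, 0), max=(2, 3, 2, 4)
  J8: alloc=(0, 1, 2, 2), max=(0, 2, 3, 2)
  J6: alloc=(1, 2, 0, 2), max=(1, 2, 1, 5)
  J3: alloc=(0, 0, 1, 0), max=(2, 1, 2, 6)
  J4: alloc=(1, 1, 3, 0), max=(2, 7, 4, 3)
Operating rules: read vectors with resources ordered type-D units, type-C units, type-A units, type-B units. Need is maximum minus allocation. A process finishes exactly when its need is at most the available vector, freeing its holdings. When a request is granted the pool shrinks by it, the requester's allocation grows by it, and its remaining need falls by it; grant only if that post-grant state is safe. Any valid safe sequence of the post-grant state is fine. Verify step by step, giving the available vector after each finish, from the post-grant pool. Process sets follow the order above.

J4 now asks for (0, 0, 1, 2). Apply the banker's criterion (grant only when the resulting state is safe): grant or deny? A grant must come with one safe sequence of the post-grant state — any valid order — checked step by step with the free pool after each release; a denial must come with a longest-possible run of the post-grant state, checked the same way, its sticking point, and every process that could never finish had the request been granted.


GRANT. The post-grant state is safe; one safe sequence: J8, J6, J5, J7, J3, J4, J9.
Key observation: the transfer keeps a workable pool ((0, 2, 1, 1)); J8 starts the safe sequence.
Verifying the post-grant state step by step:
  pool = (0, 2, 1, 1)
  run J8 (needs (0, 1, 1, 0), free (0, 2, 1, 1)); after release of (0, 1, 2, 2) the pool is (0, 3, 3, 3)
  run J6 (needs (0, 0, 1, 3), free (0, 3, 3, 3)); after release of (1, 2, 0, 2) the pool is (1, 5, 3, 5)
  run J5 (needs (0, 3, 0, 4), free (1, 5, 3, 5)); after release of (2, 0, 2, 0) the pool is (3, 5, 5, 5)
  run J7 (needs (2, 5, 5, 1), free (3, 5, 5, 5)); after release of (0, 2, 2, 2) the pool is (3, 7, 7, 7)
  run J3 (needs (2, 1, 1, 6), free (3, 7, 7, 7)); after release of (0, 0, 1, 0) the pool is (3, 7, 8, 7)
  run J4 (needs (1, 6, 0, 1), free (3, 7, 8, 7)); after release of (1, 1, 4, 2) the pool is (4, 8, 12, 9)
  run J9 (needs (2, 2, 1, 6), free (4, 8, 12, 9)); after release of (0, 1, 1, 2) the pool is (4, 9, 13, 11)


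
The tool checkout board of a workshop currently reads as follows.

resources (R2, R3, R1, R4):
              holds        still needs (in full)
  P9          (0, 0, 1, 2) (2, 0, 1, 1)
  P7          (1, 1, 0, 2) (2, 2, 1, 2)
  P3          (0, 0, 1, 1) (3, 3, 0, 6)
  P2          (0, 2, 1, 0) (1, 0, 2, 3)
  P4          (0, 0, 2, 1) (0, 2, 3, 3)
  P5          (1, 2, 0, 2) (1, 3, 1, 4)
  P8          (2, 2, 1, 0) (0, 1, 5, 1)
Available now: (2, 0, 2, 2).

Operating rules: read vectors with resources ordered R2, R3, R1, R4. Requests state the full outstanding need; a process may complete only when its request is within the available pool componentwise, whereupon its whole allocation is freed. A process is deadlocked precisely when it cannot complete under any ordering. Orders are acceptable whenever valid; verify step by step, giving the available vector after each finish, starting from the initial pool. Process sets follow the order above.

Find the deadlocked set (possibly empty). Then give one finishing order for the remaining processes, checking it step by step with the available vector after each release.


No process is deadlocked.
Key observation: beginning at P9, releases accumulate fast enough that every process eventually fits.
The rest can finish in the order P9, P2, P7, P4, P8, P5, P3. Check, step by step:
  pool = (2, 0, 2, 2)
  P9: need (2, 0, 1, 1) fits (2, 0, 2, 2); releases (0, 0, 1, 2), pool now (2, 0, 3, 4)
  P2: need (1, 0, 2, 3) fits (2, 0, 3, 4); releases (0, 2, 1, 0), pool now (2, 2, 4, 4)
  P7: need (2, 2, 1, 2) fits (2, 2, 4, 4); releases (1, 1, 0, 2), pool now (3, 3, 4, 6)
  P4: need (0, 2, 3, 3) fits (3, 3, 4, 6); releases (0, 0, 2, 1), pool now (3, 3, 6, 7)
  P8: need (0, 1, 5, 1) fits (3, 3, 6, 7); releases (2, 2, 1, 0), pool now (5, 5, 7, 7)
  P5: need (1, 3, 1, 4) fits (5, 5, 7, 7); releases (1, 2, 0, 2), pool now (6, 7, 7, 9)
  P3: need (3, 3, 0, 6) fits (6, 7, 7, 9); releases (0, 0, 1, 1), pool now (6, 7, 8, 10)


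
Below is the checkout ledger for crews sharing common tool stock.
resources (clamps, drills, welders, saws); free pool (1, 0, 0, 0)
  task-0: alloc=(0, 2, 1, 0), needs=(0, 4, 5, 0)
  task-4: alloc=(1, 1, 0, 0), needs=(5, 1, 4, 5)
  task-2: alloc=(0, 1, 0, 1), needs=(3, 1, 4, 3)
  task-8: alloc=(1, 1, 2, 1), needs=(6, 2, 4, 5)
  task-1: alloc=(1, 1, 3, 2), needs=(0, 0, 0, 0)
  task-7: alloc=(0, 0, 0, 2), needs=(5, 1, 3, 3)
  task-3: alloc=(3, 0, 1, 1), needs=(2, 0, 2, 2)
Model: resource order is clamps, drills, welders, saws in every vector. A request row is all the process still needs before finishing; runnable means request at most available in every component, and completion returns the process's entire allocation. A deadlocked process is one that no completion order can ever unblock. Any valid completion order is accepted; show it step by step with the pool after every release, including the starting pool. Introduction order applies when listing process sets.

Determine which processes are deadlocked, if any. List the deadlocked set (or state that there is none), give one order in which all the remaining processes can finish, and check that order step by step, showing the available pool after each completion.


The deadlocked set is empty.
Key observation: task-1 fits the free pool immediately, and its release cascades until everyone finishes.
One completion order for the rest: task-1, task-3, task-7, task-2, task-4, task-8, task-0. Check, step by step:
  pool = (1, 0, 0, 0)
  task-1: need (0, 0, 0, 0) fits (1, 0, 0, 0); releases (1, 1, 3, 2), pool now (2, 1, 3, 2)
  task-3: need (2, 0, 2, 2) fits (2, 1, 3, 2); releases (3, 0, 1, 1), pool now (5, 1, 4, 3)
  task-7: need (5, 1, 3, 3) fits (5, 1, 4, 3); releases (0, 0, 0, 2), pool now (5, 1, 4, 5)
  task-2: need (3, 1, 4, 3) fits (5, 1, 4, 5); releases (0, 1, 0, 1), pool now (5, 2, 4, 6)
  task-4: need (5, 1, 4, 5) fits (5, 2, 4, 6); releases (1, 1, 0, 0), pool now (6, 3, 4, 6)
  task-8: need (6, 2, 4, 5) fits (6, 3, 4, 6); releases (1, 1, 2, 1), pool now (7, 4, 6, 7)
  task-0: need (0, 4, 5, 0) fits (7, 4, 6, 7); releases (0, 2, 1, 0), pool now (7, 6, 7, 7)


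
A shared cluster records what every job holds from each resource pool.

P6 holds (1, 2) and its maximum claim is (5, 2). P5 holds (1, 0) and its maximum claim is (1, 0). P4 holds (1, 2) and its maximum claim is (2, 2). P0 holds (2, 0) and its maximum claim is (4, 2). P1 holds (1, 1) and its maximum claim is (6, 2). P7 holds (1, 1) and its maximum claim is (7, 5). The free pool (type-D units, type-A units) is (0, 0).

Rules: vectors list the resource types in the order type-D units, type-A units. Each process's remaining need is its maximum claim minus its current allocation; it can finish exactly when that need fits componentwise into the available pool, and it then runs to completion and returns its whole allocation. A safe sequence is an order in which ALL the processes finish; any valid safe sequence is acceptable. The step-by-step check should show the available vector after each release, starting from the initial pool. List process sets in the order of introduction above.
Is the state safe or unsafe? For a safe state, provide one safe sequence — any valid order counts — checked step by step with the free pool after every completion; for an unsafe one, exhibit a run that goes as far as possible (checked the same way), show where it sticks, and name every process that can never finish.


SAFE, for example via the order P5, P4, P0, P6, P1, P7.
Key observation: P4 marks the first exact bind of the order: its need (1, 0) fits the free (1, 0) with zero slack on a requested resource.
Check, step by step:
  pool = (0, 0)
  P5: need (0, 0) fits (0, 0); releases (1, 0), pool now (1, 0)
  P4: need (1, 0) fits (1, 0); releases (1, 2), pool now (2, 2)
  P0: need (2, 2) fits (2, 2); releases (2, 0), pool now (4, 2)
  P6: need (4, 0) fits (4, 2); releases (1, 2), pool now (5, 4)
  P1: need (5, 1) fits (5, 4); releases (1, 1), pool now (6, 5)
  P7: need (6, 4) fits (6, 5); releases (1, 1), pool now (7, 6)


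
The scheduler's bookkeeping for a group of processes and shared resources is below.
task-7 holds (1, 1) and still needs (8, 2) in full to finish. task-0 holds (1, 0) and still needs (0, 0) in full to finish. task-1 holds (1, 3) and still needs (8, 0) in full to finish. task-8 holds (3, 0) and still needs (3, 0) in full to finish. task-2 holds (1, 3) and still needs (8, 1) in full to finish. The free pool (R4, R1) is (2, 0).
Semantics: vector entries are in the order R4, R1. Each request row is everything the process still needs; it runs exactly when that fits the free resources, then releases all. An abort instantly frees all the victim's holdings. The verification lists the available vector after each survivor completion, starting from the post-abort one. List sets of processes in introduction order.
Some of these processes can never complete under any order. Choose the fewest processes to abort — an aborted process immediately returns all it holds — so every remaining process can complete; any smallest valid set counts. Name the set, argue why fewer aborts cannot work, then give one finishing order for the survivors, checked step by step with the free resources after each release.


Abort task-7 and task-1.
Key observation: aborting task-7 and task-1 returns (2, 4), and task-2 — hopeless before — runs at step 3 with the returned capacity in the pool.
Why nothing smaller works — every single abort fails: task-7 alone leaves task-1 blocked (short on R4); task-0 alone leaves task-7 blocked (short on R4 and R1); task-1 alone leaves task-7 blocked (short on R4); task-8 alone leaves task-7 blocked (short on R4 and R1); task-2 alone leaves task-7 blocked (short on R4).
The survivors complete as task-0, task-8, task-2. Check, step by step (starting from the post-abort pool):
  pool = (4, 4)
  task-0: need (0, 0) fits (4, 4); releases (1, 0), pool now (5, 4)
  task-8: need (3, 0) fits (5, 4); releases (3, 0), pool now (8, 4)
  task-2: need (8, 1) fits (8, 4); releases (1, 3), pool now (9, 7)


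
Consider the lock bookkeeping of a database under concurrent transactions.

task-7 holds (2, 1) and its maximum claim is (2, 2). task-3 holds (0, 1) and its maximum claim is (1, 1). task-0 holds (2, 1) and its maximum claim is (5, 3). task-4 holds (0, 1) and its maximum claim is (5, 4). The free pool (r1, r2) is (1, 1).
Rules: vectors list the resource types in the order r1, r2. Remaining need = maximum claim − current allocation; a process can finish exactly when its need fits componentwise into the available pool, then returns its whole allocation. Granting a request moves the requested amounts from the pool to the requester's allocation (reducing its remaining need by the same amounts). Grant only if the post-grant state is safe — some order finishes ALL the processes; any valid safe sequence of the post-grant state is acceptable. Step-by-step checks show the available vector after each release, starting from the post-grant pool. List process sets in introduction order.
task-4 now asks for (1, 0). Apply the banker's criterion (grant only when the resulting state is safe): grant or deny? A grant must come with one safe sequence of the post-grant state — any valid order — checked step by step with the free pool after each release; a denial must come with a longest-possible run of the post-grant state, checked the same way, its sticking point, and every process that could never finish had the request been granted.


DENY — the pretend-granted state is unsafe.
Key observation: after task-7, task-3 complete, (2, 3) is the best the pool ever gets, yet each leftover process wants more r1.
On the post-grant state, task-7, task-3 is a maximal run — nothing extends it. Verifying each step:
  pool = (0, 1)
  run task-7 (needs (0, 1), free (0, 1)); after release of (2, 1) the pool is (2, 2)
  run task-3 (needs (1, 0), free (2, 2)); after release of (0, 1) the pool is (2, 3)
  task-0 still needs (3, 2) but only (2, 3) is free — short on r1
  task-4 still needs (4, 3) but only (2, 3) is free — short on r1
Post-grant, the permanently blocked set is task-0 and task-4.


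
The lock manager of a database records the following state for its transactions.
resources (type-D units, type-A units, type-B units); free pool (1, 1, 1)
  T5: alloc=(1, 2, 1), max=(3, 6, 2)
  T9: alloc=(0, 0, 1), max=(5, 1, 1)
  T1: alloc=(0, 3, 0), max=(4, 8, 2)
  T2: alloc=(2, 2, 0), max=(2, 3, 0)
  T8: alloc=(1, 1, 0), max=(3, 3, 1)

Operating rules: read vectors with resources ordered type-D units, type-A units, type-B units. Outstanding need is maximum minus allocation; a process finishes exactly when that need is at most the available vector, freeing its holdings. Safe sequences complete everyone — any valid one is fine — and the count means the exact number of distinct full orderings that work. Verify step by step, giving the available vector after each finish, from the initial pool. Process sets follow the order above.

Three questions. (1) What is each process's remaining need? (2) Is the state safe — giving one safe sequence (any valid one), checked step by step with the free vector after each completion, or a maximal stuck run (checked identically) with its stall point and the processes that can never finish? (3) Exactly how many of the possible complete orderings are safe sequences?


(1) Remaining need (order type-D units, type-A units, type-B units):
  T5: (2, 4, 1)
  T9: (5, 1, 0)
  T1: (4, 5, 2)
  T2: (0, 1, 0)
  T8: (2, 2, 1)
(2) SAFE, for example via the order T2, T8, T5, T1, T9.
Key observation: T2 marks the first exact bind of the order: its need (0, 1, 0) fits the free (1, 1, 1) with zero slack on a requested resource.
Walking it through:
  pool = (1, 1, 1)
  T2 needs (0, 1, 0) <= (1, 1, 1) -> finishes; pool += (2, 2, 0) = (3, 3, 1)
  T8 needs (2, 2, 1) <= (3, 3, 1) -> finishes; pool += (1, 1, 0) = (4, 4, 1)
  T5 needs (2, 4, 1) <= (4, 4, 1) -> finishes; pool += (1, 2, 1) = (5, 6, 2)
  T1 needs (4, 5, 2) <= (5, 6, 2) -> finishes; pool += (0, 3, 0) = (5, 9, 2)
  T9 needs (5, 1, 0) <= (5, 9, 2) -> finishes; pool += (0, 0, 1) = (5, 9, 3)
(3) Exactly 2 of the possible complete orderings are safe sequences.
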